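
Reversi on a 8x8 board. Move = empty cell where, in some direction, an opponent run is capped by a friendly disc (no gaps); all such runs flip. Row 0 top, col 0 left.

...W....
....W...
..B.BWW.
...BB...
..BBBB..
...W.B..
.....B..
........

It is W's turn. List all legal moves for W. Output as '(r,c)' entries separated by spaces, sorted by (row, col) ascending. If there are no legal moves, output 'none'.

Answer: (2,3) (3,1) (3,5) (5,2) (5,4)

Derivation:
(1,1): no bracket -> illegal
(1,2): no bracket -> illegal
(1,3): no bracket -> illegal
(1,5): no bracket -> illegal
(2,1): no bracket -> illegal
(2,3): flips 3 -> legal
(3,1): flips 1 -> legal
(3,2): no bracket -> illegal
(3,5): flips 1 -> legal
(3,6): no bracket -> illegal
(4,1): no bracket -> illegal
(4,6): no bracket -> illegal
(5,1): no bracket -> illegal
(5,2): flips 2 -> legal
(5,4): flips 3 -> legal
(5,6): no bracket -> illegal
(6,4): no bracket -> illegal
(6,6): no bracket -> illegal
(7,4): no bracket -> illegal
(7,5): no bracket -> illegal
(7,6): no bracket -> illegal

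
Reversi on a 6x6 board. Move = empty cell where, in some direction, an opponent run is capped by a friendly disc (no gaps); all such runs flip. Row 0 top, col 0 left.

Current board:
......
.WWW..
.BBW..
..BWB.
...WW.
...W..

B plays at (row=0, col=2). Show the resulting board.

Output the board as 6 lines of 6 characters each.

Answer: ..B...
.WBW..
.BBW..
..BWB.
...WW.
...W..

Derivation:
Place B at (0,2); scan 8 dirs for brackets.
Dir NW: edge -> no flip
Dir N: edge -> no flip
Dir NE: edge -> no flip
Dir W: first cell '.' (not opp) -> no flip
Dir E: first cell '.' (not opp) -> no flip
Dir SW: opp run (1,1), next='.' -> no flip
Dir S: opp run (1,2) capped by B -> flip
Dir SE: opp run (1,3), next='.' -> no flip
All flips: (1,2)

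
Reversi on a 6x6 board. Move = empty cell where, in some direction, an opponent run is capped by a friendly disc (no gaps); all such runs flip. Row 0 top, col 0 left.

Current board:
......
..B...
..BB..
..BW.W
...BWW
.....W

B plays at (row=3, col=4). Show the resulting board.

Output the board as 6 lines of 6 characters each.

Place B at (3,4); scan 8 dirs for brackets.
Dir NW: first cell 'B' (not opp) -> no flip
Dir N: first cell '.' (not opp) -> no flip
Dir NE: first cell '.' (not opp) -> no flip
Dir W: opp run (3,3) capped by B -> flip
Dir E: opp run (3,5), next=edge -> no flip
Dir SW: first cell 'B' (not opp) -> no flip
Dir S: opp run (4,4), next='.' -> no flip
Dir SE: opp run (4,5), next=edge -> no flip
All flips: (3,3)

Answer: ......
..B...
..BB..
..BBBW
...BWW
.....W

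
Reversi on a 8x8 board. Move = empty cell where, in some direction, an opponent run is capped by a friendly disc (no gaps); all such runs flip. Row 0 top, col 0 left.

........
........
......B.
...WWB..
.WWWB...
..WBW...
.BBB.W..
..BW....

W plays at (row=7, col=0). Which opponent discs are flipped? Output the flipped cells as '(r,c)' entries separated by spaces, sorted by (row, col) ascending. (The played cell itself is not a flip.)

Answer: (6,1)

Derivation:
Dir NW: edge -> no flip
Dir N: first cell '.' (not opp) -> no flip
Dir NE: opp run (6,1) capped by W -> flip
Dir W: edge -> no flip
Dir E: first cell '.' (not opp) -> no flip
Dir SW: edge -> no flip
Dir S: edge -> no flip
Dir SE: edge -> no flip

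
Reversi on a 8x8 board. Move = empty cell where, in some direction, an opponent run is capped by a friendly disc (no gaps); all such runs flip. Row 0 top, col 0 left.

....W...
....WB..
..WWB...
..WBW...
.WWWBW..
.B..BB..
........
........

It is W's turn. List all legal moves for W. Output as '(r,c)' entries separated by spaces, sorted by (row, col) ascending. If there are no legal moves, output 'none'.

(0,5): no bracket -> illegal
(0,6): flips 3 -> legal
(1,3): no bracket -> illegal
(1,6): flips 1 -> legal
(2,5): flips 1 -> legal
(2,6): flips 1 -> legal
(3,5): no bracket -> illegal
(4,0): no bracket -> illegal
(4,6): no bracket -> illegal
(5,0): no bracket -> illegal
(5,2): no bracket -> illegal
(5,3): no bracket -> illegal
(5,6): no bracket -> illegal
(6,0): flips 1 -> legal
(6,1): flips 1 -> legal
(6,2): no bracket -> illegal
(6,3): flips 1 -> legal
(6,4): flips 2 -> legal
(6,5): flips 2 -> legal
(6,6): flips 3 -> legal

Answer: (0,6) (1,6) (2,5) (2,6) (6,0) (6,1) (6,3) (6,4) (6,5) (6,6)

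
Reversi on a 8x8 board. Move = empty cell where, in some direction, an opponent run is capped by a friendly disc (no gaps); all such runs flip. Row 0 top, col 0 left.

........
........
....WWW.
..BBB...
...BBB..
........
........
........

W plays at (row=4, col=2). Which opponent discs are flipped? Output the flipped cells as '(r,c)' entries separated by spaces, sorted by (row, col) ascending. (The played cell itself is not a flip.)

Answer: (3,3)

Derivation:
Dir NW: first cell '.' (not opp) -> no flip
Dir N: opp run (3,2), next='.' -> no flip
Dir NE: opp run (3,3) capped by W -> flip
Dir W: first cell '.' (not opp) -> no flip
Dir E: opp run (4,3) (4,4) (4,5), next='.' -> no flip
Dir SW: first cell '.' (not opp) -> no flip
Dir S: first cell '.' (not opp) -> no flip
Dir SE: first cell '.' (not opp) -> no flip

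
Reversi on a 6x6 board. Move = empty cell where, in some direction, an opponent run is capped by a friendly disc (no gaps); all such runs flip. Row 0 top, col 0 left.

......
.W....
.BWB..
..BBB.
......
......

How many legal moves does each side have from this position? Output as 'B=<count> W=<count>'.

Answer: B=3 W=5

Derivation:
-- B to move --
(0,0): flips 2 -> legal
(0,1): flips 1 -> legal
(0,2): no bracket -> illegal
(1,0): no bracket -> illegal
(1,2): flips 1 -> legal
(1,3): no bracket -> illegal
(2,0): no bracket -> illegal
(3,1): no bracket -> illegal
B mobility = 3
-- W to move --
(1,0): no bracket -> illegal
(1,2): no bracket -> illegal
(1,3): no bracket -> illegal
(1,4): no bracket -> illegal
(2,0): flips 1 -> legal
(2,4): flips 1 -> legal
(2,5): no bracket -> illegal
(3,0): no bracket -> illegal
(3,1): flips 1 -> legal
(3,5): no bracket -> illegal
(4,1): no bracket -> illegal
(4,2): flips 1 -> legal
(4,3): no bracket -> illegal
(4,4): flips 1 -> legal
(4,5): no bracket -> illegal
W mobility = 5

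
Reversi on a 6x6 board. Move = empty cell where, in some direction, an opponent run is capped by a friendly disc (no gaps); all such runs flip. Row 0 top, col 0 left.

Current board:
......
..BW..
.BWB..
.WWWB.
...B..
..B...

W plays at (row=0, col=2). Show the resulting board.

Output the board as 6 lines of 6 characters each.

Answer: ..W...
..WW..
.BWB..
.WWWB.
...B..
..B...

Derivation:
Place W at (0,2); scan 8 dirs for brackets.
Dir NW: edge -> no flip
Dir N: edge -> no flip
Dir NE: edge -> no flip
Dir W: first cell '.' (not opp) -> no flip
Dir E: first cell '.' (not opp) -> no flip
Dir SW: first cell '.' (not opp) -> no flip
Dir S: opp run (1,2) capped by W -> flip
Dir SE: first cell 'W' (not opp) -> no flip
All flips: (1,2)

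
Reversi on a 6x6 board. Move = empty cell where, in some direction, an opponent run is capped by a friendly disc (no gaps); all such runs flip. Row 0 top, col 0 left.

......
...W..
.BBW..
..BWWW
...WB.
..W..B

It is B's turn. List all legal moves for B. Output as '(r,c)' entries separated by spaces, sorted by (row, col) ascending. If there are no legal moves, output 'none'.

Answer: (0,4) (1,4) (2,4) (4,2) (5,4)

Derivation:
(0,2): no bracket -> illegal
(0,3): no bracket -> illegal
(0,4): flips 1 -> legal
(1,2): no bracket -> illegal
(1,4): flips 1 -> legal
(2,4): flips 2 -> legal
(2,5): no bracket -> illegal
(4,1): no bracket -> illegal
(4,2): flips 1 -> legal
(4,5): no bracket -> illegal
(5,1): no bracket -> illegal
(5,3): no bracket -> illegal
(5,4): flips 1 -> legal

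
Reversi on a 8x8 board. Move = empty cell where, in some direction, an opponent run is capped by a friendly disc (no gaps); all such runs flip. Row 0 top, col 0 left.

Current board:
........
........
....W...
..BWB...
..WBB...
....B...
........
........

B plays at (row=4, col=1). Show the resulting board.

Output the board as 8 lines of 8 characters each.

Place B at (4,1); scan 8 dirs for brackets.
Dir NW: first cell '.' (not opp) -> no flip
Dir N: first cell '.' (not opp) -> no flip
Dir NE: first cell 'B' (not opp) -> no flip
Dir W: first cell '.' (not opp) -> no flip
Dir E: opp run (4,2) capped by B -> flip
Dir SW: first cell '.' (not opp) -> no flip
Dir S: first cell '.' (not opp) -> no flip
Dir SE: first cell '.' (not opp) -> no flip
All flips: (4,2)

Answer: ........
........
....W...
..BWB...
.BBBB...
....B...
........
........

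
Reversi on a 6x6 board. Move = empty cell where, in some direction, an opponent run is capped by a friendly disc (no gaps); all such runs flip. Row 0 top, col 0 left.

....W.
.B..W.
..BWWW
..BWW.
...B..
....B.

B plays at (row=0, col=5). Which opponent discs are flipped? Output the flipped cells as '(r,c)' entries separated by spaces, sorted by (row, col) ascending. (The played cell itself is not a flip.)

Answer: (1,4) (2,3)

Derivation:
Dir NW: edge -> no flip
Dir N: edge -> no flip
Dir NE: edge -> no flip
Dir W: opp run (0,4), next='.' -> no flip
Dir E: edge -> no flip
Dir SW: opp run (1,4) (2,3) capped by B -> flip
Dir S: first cell '.' (not opp) -> no flip
Dir SE: edge -> no flip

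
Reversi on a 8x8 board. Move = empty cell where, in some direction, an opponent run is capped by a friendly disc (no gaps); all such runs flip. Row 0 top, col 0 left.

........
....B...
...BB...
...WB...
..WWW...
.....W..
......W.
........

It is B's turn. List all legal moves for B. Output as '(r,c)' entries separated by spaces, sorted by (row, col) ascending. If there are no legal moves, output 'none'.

Answer: (3,2) (5,1) (5,2) (5,3) (5,4)

Derivation:
(2,2): no bracket -> illegal
(3,1): no bracket -> illegal
(3,2): flips 1 -> legal
(3,5): no bracket -> illegal
(4,1): no bracket -> illegal
(4,5): no bracket -> illegal
(4,6): no bracket -> illegal
(5,1): flips 2 -> legal
(5,2): flips 1 -> legal
(5,3): flips 2 -> legal
(5,4): flips 1 -> legal
(5,6): no bracket -> illegal
(5,7): no bracket -> illegal
(6,4): no bracket -> illegal
(6,5): no bracket -> illegal
(6,7): no bracket -> illegal
(7,5): no bracket -> illegal
(7,6): no bracket -> illegal
(7,7): no bracket -> illegal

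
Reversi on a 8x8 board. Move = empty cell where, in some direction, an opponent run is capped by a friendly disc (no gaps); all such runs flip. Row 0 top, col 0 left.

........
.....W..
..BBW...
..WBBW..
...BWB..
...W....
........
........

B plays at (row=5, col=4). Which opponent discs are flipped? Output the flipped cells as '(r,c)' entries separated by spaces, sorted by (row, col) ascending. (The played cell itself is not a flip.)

Dir NW: first cell 'B' (not opp) -> no flip
Dir N: opp run (4,4) capped by B -> flip
Dir NE: first cell 'B' (not opp) -> no flip
Dir W: opp run (5,3), next='.' -> no flip
Dir E: first cell '.' (not opp) -> no flip
Dir SW: first cell '.' (not opp) -> no flip
Dir S: first cell '.' (not opp) -> no flip
Dir SE: first cell '.' (not opp) -> no flip

Answer: (4,4)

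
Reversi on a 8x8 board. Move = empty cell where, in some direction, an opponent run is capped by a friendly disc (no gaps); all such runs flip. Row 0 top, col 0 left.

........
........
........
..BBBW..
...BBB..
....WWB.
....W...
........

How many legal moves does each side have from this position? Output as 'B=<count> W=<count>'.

Answer: B=8 W=7

Derivation:
-- B to move --
(2,4): no bracket -> illegal
(2,5): flips 1 -> legal
(2,6): flips 1 -> legal
(3,6): flips 1 -> legal
(4,6): no bracket -> illegal
(5,3): flips 2 -> legal
(6,3): flips 1 -> legal
(6,5): flips 2 -> legal
(6,6): flips 1 -> legal
(7,3): no bracket -> illegal
(7,4): flips 2 -> legal
(7,5): no bracket -> illegal
B mobility = 8
-- W to move --
(2,1): flips 2 -> legal
(2,2): flips 2 -> legal
(2,3): no bracket -> illegal
(2,4): flips 2 -> legal
(2,5): no bracket -> illegal
(3,1): flips 3 -> legal
(3,6): flips 1 -> legal
(4,1): no bracket -> illegal
(4,2): no bracket -> illegal
(4,6): no bracket -> illegal
(4,7): no bracket -> illegal
(5,2): no bracket -> illegal
(5,3): flips 1 -> legal
(5,7): flips 1 -> legal
(6,5): no bracket -> illegal
(6,6): no bracket -> illegal
(6,7): no bracket -> illegal
W mobility = 7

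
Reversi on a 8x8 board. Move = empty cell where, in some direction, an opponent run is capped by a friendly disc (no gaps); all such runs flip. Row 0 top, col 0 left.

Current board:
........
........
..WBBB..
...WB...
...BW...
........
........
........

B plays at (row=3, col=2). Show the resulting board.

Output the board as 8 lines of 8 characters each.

Place B at (3,2); scan 8 dirs for brackets.
Dir NW: first cell '.' (not opp) -> no flip
Dir N: opp run (2,2), next='.' -> no flip
Dir NE: first cell 'B' (not opp) -> no flip
Dir W: first cell '.' (not opp) -> no flip
Dir E: opp run (3,3) capped by B -> flip
Dir SW: first cell '.' (not opp) -> no flip
Dir S: first cell '.' (not opp) -> no flip
Dir SE: first cell 'B' (not opp) -> no flip
All flips: (3,3)

Answer: ........
........
..WBBB..
..BBB...
...BW...
........
........
........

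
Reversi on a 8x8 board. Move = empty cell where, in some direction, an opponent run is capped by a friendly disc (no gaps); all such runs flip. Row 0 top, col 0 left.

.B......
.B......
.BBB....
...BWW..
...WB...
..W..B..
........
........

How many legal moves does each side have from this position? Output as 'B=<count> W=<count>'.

Answer: B=6 W=6

Derivation:
-- B to move --
(2,4): flips 1 -> legal
(2,5): no bracket -> illegal
(2,6): flips 1 -> legal
(3,2): no bracket -> illegal
(3,6): flips 2 -> legal
(4,1): no bracket -> illegal
(4,2): flips 1 -> legal
(4,5): flips 1 -> legal
(4,6): no bracket -> illegal
(5,1): no bracket -> illegal
(5,3): flips 1 -> legal
(5,4): no bracket -> illegal
(6,1): no bracket -> illegal
(6,2): no bracket -> illegal
(6,3): no bracket -> illegal
B mobility = 6
-- W to move --
(0,0): no bracket -> illegal
(0,2): no bracket -> illegal
(1,0): no bracket -> illegal
(1,2): flips 1 -> legal
(1,3): flips 2 -> legal
(1,4): no bracket -> illegal
(2,0): no bracket -> illegal
(2,4): no bracket -> illegal
(3,0): no bracket -> illegal
(3,1): no bracket -> illegal
(3,2): flips 1 -> legal
(4,2): no bracket -> illegal
(4,5): flips 1 -> legal
(4,6): no bracket -> illegal
(5,3): flips 1 -> legal
(5,4): flips 1 -> legal
(5,6): no bracket -> illegal
(6,4): no bracket -> illegal
(6,5): no bracket -> illegal
(6,6): no bracket -> illegal
W mobility = 6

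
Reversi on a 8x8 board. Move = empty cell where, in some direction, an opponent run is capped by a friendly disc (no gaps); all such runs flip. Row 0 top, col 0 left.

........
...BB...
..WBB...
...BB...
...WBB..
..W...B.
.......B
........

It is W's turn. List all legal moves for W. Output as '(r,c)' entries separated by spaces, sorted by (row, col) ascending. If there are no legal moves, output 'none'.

(0,2): no bracket -> illegal
(0,3): flips 3 -> legal
(0,4): flips 1 -> legal
(0,5): no bracket -> illegal
(1,2): no bracket -> illegal
(1,5): no bracket -> illegal
(2,5): flips 3 -> legal
(3,2): no bracket -> illegal
(3,5): no bracket -> illegal
(3,6): no bracket -> illegal
(4,2): no bracket -> illegal
(4,6): flips 2 -> legal
(4,7): no bracket -> illegal
(5,3): no bracket -> illegal
(5,4): no bracket -> illegal
(5,5): flips 2 -> legal
(5,7): no bracket -> illegal
(6,5): no bracket -> illegal
(6,6): no bracket -> illegal
(7,6): no bracket -> illegal
(7,7): no bracket -> illegal

Answer: (0,3) (0,4) (2,5) (4,6) (5,5)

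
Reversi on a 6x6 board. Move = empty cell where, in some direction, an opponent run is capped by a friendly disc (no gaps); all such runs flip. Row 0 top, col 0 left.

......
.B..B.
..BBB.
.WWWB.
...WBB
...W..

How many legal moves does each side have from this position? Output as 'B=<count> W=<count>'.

-- B to move --
(2,0): no bracket -> illegal
(2,1): no bracket -> illegal
(3,0): flips 3 -> legal
(4,0): flips 1 -> legal
(4,1): flips 1 -> legal
(4,2): flips 3 -> legal
(5,2): flips 1 -> legal
(5,4): no bracket -> illegal
B mobility = 5
-- W to move --
(0,0): flips 2 -> legal
(0,1): no bracket -> illegal
(0,2): no bracket -> illegal
(0,3): no bracket -> illegal
(0,4): no bracket -> illegal
(0,5): flips 2 -> legal
(1,0): no bracket -> illegal
(1,2): flips 1 -> legal
(1,3): flips 2 -> legal
(1,5): flips 1 -> legal
(2,0): no bracket -> illegal
(2,1): no bracket -> illegal
(2,5): flips 1 -> legal
(3,5): flips 2 -> legal
(5,4): no bracket -> illegal
(5,5): flips 1 -> legal
W mobility = 8

Answer: B=5 W=8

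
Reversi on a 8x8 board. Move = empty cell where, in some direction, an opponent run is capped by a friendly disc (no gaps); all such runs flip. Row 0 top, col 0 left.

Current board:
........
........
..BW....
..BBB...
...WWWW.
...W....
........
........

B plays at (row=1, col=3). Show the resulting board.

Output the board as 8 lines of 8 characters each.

Answer: ........
...B....
..BB....
..BBB...
...WWWW.
...W....
........
........

Derivation:
Place B at (1,3); scan 8 dirs for brackets.
Dir NW: first cell '.' (not opp) -> no flip
Dir N: first cell '.' (not opp) -> no flip
Dir NE: first cell '.' (not opp) -> no flip
Dir W: first cell '.' (not opp) -> no flip
Dir E: first cell '.' (not opp) -> no flip
Dir SW: first cell 'B' (not opp) -> no flip
Dir S: opp run (2,3) capped by B -> flip
Dir SE: first cell '.' (not opp) -> no flip
All flips: (2,3)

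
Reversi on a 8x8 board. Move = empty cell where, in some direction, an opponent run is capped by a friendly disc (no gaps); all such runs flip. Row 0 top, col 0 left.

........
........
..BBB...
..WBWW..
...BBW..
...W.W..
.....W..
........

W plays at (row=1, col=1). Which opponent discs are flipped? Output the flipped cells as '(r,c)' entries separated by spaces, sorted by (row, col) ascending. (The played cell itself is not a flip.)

Answer: (2,2) (3,3) (4,4)

Derivation:
Dir NW: first cell '.' (not opp) -> no flip
Dir N: first cell '.' (not opp) -> no flip
Dir NE: first cell '.' (not opp) -> no flip
Dir W: first cell '.' (not opp) -> no flip
Dir E: first cell '.' (not opp) -> no flip
Dir SW: first cell '.' (not opp) -> no flip
Dir S: first cell '.' (not opp) -> no flip
Dir SE: opp run (2,2) (3,3) (4,4) capped by W -> flip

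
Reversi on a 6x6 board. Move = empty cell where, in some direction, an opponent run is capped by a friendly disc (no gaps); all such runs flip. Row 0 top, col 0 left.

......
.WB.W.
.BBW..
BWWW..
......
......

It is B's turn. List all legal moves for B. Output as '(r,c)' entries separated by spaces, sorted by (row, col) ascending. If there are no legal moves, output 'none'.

(0,0): flips 1 -> legal
(0,1): flips 1 -> legal
(0,2): no bracket -> illegal
(0,3): no bracket -> illegal
(0,4): no bracket -> illegal
(0,5): no bracket -> illegal
(1,0): flips 1 -> legal
(1,3): no bracket -> illegal
(1,5): no bracket -> illegal
(2,0): no bracket -> illegal
(2,4): flips 1 -> legal
(2,5): no bracket -> illegal
(3,4): flips 4 -> legal
(4,0): flips 1 -> legal
(4,1): flips 1 -> legal
(4,2): flips 1 -> legal
(4,3): flips 1 -> legal
(4,4): flips 1 -> legal

Answer: (0,0) (0,1) (1,0) (2,4) (3,4) (4,0) (4,1) (4,2) (4,3) (4,4)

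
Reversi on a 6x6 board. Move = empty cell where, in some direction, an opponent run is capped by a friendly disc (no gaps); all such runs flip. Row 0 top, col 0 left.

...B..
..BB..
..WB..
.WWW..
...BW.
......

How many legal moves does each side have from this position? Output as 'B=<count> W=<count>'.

Answer: B=5 W=7

Derivation:
-- B to move --
(1,1): no bracket -> illegal
(2,0): no bracket -> illegal
(2,1): flips 2 -> legal
(2,4): no bracket -> illegal
(3,0): no bracket -> illegal
(3,4): no bracket -> illegal
(3,5): no bracket -> illegal
(4,0): flips 2 -> legal
(4,1): flips 1 -> legal
(4,2): flips 2 -> legal
(4,5): flips 1 -> legal
(5,3): no bracket -> illegal
(5,4): no bracket -> illegal
(5,5): no bracket -> illegal
B mobility = 5
-- W to move --
(0,1): no bracket -> illegal
(0,2): flips 1 -> legal
(0,4): flips 1 -> legal
(1,1): no bracket -> illegal
(1,4): flips 1 -> legal
(2,1): no bracket -> illegal
(2,4): flips 1 -> legal
(3,4): no bracket -> illegal
(4,2): flips 1 -> legal
(5,2): no bracket -> illegal
(5,3): flips 1 -> legal
(5,4): flips 1 -> legal
W mobility = 7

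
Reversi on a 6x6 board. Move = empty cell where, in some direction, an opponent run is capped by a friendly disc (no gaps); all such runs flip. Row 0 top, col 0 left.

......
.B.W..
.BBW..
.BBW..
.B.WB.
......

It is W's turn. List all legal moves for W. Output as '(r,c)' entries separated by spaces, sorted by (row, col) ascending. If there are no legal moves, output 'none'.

(0,0): flips 2 -> legal
(0,1): no bracket -> illegal
(0,2): no bracket -> illegal
(1,0): flips 2 -> legal
(1,2): no bracket -> illegal
(2,0): flips 2 -> legal
(3,0): flips 2 -> legal
(3,4): no bracket -> illegal
(3,5): no bracket -> illegal
(4,0): flips 2 -> legal
(4,2): no bracket -> illegal
(4,5): flips 1 -> legal
(5,0): flips 2 -> legal
(5,1): no bracket -> illegal
(5,2): no bracket -> illegal
(5,3): no bracket -> illegal
(5,4): no bracket -> illegal
(5,5): flips 1 -> legal

Answer: (0,0) (1,0) (2,0) (3,0) (4,0) (4,5) (5,0) (5,5)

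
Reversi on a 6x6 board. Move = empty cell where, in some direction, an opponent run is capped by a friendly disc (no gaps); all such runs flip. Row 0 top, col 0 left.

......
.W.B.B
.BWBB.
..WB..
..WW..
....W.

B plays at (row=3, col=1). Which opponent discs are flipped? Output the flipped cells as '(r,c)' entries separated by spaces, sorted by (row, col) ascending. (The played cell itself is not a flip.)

Answer: (2,2) (3,2)

Derivation:
Dir NW: first cell '.' (not opp) -> no flip
Dir N: first cell 'B' (not opp) -> no flip
Dir NE: opp run (2,2) capped by B -> flip
Dir W: first cell '.' (not opp) -> no flip
Dir E: opp run (3,2) capped by B -> flip
Dir SW: first cell '.' (not opp) -> no flip
Dir S: first cell '.' (not opp) -> no flip
Dir SE: opp run (4,2), next='.' -> no flip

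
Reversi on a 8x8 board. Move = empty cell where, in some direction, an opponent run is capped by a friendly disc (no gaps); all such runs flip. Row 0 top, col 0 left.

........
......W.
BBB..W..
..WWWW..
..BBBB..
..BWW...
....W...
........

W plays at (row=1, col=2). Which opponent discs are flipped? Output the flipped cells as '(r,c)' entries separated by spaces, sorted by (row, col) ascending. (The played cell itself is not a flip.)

Dir NW: first cell '.' (not opp) -> no flip
Dir N: first cell '.' (not opp) -> no flip
Dir NE: first cell '.' (not opp) -> no flip
Dir W: first cell '.' (not opp) -> no flip
Dir E: first cell '.' (not opp) -> no flip
Dir SW: opp run (2,1), next='.' -> no flip
Dir S: opp run (2,2) capped by W -> flip
Dir SE: first cell '.' (not opp) -> no flip

Answer: (2,2)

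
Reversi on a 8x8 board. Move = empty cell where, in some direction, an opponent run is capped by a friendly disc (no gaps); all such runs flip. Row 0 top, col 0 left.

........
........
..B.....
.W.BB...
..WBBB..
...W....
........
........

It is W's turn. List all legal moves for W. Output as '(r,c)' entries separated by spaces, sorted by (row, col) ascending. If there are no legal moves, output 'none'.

Answer: (1,3) (2,3) (2,4) (3,5) (4,6)

Derivation:
(1,1): no bracket -> illegal
(1,2): no bracket -> illegal
(1,3): flips 1 -> legal
(2,1): no bracket -> illegal
(2,3): flips 2 -> legal
(2,4): flips 1 -> legal
(2,5): no bracket -> illegal
(3,2): no bracket -> illegal
(3,5): flips 1 -> legal
(3,6): no bracket -> illegal
(4,6): flips 3 -> legal
(5,2): no bracket -> illegal
(5,4): no bracket -> illegal
(5,5): no bracket -> illegal
(5,6): no bracket -> illegal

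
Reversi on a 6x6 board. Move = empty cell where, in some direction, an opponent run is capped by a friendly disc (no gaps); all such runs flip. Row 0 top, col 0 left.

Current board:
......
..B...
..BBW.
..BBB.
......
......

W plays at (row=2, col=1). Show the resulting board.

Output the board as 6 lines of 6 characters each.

Place W at (2,1); scan 8 dirs for brackets.
Dir NW: first cell '.' (not opp) -> no flip
Dir N: first cell '.' (not opp) -> no flip
Dir NE: opp run (1,2), next='.' -> no flip
Dir W: first cell '.' (not opp) -> no flip
Dir E: opp run (2,2) (2,3) capped by W -> flip
Dir SW: first cell '.' (not opp) -> no flip
Dir S: first cell '.' (not opp) -> no flip
Dir SE: opp run (3,2), next='.' -> no flip
All flips: (2,2) (2,3)

Answer: ......
..B...
.WWWW.
..BBB.
......
......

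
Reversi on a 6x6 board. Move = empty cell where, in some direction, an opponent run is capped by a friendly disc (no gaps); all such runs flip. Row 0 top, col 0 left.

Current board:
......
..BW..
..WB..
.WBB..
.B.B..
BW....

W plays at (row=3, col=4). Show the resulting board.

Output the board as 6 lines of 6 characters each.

Place W at (3,4); scan 8 dirs for brackets.
Dir NW: opp run (2,3) (1,2), next='.' -> no flip
Dir N: first cell '.' (not opp) -> no flip
Dir NE: first cell '.' (not opp) -> no flip
Dir W: opp run (3,3) (3,2) capped by W -> flip
Dir E: first cell '.' (not opp) -> no flip
Dir SW: opp run (4,3), next='.' -> no flip
Dir S: first cell '.' (not opp) -> no flip
Dir SE: first cell '.' (not opp) -> no flip
All flips: (3,2) (3,3)

Answer: ......
..BW..
..WB..
.WWWW.
.B.B..
BW....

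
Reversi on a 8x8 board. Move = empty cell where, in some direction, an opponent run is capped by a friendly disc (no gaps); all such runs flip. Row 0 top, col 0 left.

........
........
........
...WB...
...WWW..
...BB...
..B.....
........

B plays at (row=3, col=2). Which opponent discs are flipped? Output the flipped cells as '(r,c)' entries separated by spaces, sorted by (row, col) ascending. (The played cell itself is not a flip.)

Dir NW: first cell '.' (not opp) -> no flip
Dir N: first cell '.' (not opp) -> no flip
Dir NE: first cell '.' (not opp) -> no flip
Dir W: first cell '.' (not opp) -> no flip
Dir E: opp run (3,3) capped by B -> flip
Dir SW: first cell '.' (not opp) -> no flip
Dir S: first cell '.' (not opp) -> no flip
Dir SE: opp run (4,3) capped by B -> flip

Answer: (3,3) (4,3)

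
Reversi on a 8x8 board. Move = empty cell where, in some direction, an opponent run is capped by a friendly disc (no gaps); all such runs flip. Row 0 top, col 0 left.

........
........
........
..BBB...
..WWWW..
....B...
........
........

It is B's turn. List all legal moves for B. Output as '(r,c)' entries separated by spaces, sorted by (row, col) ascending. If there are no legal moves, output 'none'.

(3,1): no bracket -> illegal
(3,5): no bracket -> illegal
(3,6): flips 1 -> legal
(4,1): no bracket -> illegal
(4,6): no bracket -> illegal
(5,1): flips 1 -> legal
(5,2): flips 2 -> legal
(5,3): flips 1 -> legal
(5,5): flips 1 -> legal
(5,6): flips 1 -> legal

Answer: (3,6) (5,1) (5,2) (5,3) (5,5) (5,6)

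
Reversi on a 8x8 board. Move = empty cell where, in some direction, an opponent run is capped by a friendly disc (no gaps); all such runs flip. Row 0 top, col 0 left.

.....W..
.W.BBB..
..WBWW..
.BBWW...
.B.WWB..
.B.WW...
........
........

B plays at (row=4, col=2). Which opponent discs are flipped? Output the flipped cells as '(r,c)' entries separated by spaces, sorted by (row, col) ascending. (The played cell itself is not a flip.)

Answer: (2,4) (3,3) (4,3) (4,4)

Derivation:
Dir NW: first cell 'B' (not opp) -> no flip
Dir N: first cell 'B' (not opp) -> no flip
Dir NE: opp run (3,3) (2,4) capped by B -> flip
Dir W: first cell 'B' (not opp) -> no flip
Dir E: opp run (4,3) (4,4) capped by B -> flip
Dir SW: first cell 'B' (not opp) -> no flip
Dir S: first cell '.' (not opp) -> no flip
Dir SE: opp run (5,3), next='.' -> no flip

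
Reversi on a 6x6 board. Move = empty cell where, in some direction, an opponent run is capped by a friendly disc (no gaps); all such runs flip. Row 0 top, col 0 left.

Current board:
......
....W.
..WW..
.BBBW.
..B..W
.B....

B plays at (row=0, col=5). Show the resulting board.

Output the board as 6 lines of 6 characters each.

Place B at (0,5); scan 8 dirs for brackets.
Dir NW: edge -> no flip
Dir N: edge -> no flip
Dir NE: edge -> no flip
Dir W: first cell '.' (not opp) -> no flip
Dir E: edge -> no flip
Dir SW: opp run (1,4) (2,3) capped by B -> flip
Dir S: first cell '.' (not opp) -> no flip
Dir SE: edge -> no flip
All flips: (1,4) (2,3)

Answer: .....B
....B.
..WB..
.BBBW.
..B..W
.B....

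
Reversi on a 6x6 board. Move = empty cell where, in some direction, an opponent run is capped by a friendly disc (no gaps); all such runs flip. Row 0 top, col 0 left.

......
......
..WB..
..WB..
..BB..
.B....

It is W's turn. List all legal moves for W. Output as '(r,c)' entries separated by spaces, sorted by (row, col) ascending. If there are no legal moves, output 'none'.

Answer: (1,4) (2,4) (3,4) (4,4) (5,2) (5,4)

Derivation:
(1,2): no bracket -> illegal
(1,3): no bracket -> illegal
(1,4): flips 1 -> legal
(2,4): flips 1 -> legal
(3,1): no bracket -> illegal
(3,4): flips 1 -> legal
(4,0): no bracket -> illegal
(4,1): no bracket -> illegal
(4,4): flips 1 -> legal
(5,0): no bracket -> illegal
(5,2): flips 1 -> legal
(5,3): no bracket -> illegal
(5,4): flips 1 -> legal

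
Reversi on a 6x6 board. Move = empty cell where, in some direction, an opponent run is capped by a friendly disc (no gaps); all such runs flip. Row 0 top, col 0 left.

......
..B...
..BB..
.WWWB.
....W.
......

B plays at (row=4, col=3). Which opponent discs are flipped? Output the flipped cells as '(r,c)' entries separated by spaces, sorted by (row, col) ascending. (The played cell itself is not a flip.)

Answer: (3,3)

Derivation:
Dir NW: opp run (3,2), next='.' -> no flip
Dir N: opp run (3,3) capped by B -> flip
Dir NE: first cell 'B' (not opp) -> no flip
Dir W: first cell '.' (not opp) -> no flip
Dir E: opp run (4,4), next='.' -> no flip
Dir SW: first cell '.' (not opp) -> no flip
Dir S: first cell '.' (not opp) -> no flip
Dir SE: first cell '.' (not opp) -> no flip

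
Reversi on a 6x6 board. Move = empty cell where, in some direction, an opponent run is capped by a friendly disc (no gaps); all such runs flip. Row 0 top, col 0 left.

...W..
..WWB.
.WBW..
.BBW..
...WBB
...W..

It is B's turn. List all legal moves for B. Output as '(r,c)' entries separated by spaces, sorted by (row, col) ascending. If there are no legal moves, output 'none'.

Answer: (0,2) (0,4) (1,0) (1,1) (2,0) (2,4) (3,4) (4,2) (5,4)

Derivation:
(0,1): no bracket -> illegal
(0,2): flips 1 -> legal
(0,4): flips 1 -> legal
(1,0): flips 1 -> legal
(1,1): flips 3 -> legal
(2,0): flips 1 -> legal
(2,4): flips 1 -> legal
(3,0): no bracket -> illegal
(3,4): flips 1 -> legal
(4,2): flips 1 -> legal
(5,2): no bracket -> illegal
(5,4): flips 1 -> legal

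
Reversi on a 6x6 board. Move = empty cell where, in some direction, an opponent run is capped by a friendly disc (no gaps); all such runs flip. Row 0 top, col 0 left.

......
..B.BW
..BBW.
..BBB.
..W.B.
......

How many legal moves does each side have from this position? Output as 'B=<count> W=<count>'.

-- B to move --
(0,4): no bracket -> illegal
(0,5): no bracket -> illegal
(1,3): no bracket -> illegal
(2,5): flips 1 -> legal
(3,1): no bracket -> illegal
(3,5): no bracket -> illegal
(4,1): no bracket -> illegal
(4,3): no bracket -> illegal
(5,1): flips 1 -> legal
(5,2): flips 1 -> legal
(5,3): no bracket -> illegal
B mobility = 3
-- W to move --
(0,1): no bracket -> illegal
(0,2): flips 3 -> legal
(0,3): no bracket -> illegal
(0,4): flips 1 -> legal
(0,5): no bracket -> illegal
(1,1): no bracket -> illegal
(1,3): flips 1 -> legal
(2,1): flips 2 -> legal
(2,5): no bracket -> illegal
(3,1): no bracket -> illegal
(3,5): no bracket -> illegal
(4,1): no bracket -> illegal
(4,3): no bracket -> illegal
(4,5): no bracket -> illegal
(5,3): no bracket -> illegal
(5,4): flips 2 -> legal
(5,5): no bracket -> illegal
W mobility = 5

Answer: B=3 W=5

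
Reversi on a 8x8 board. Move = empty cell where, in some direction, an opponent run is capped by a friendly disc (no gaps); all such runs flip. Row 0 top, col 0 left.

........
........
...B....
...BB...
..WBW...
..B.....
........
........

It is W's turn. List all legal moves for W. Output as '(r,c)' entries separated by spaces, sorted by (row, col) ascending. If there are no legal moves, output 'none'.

(1,2): no bracket -> illegal
(1,3): no bracket -> illegal
(1,4): no bracket -> illegal
(2,2): flips 1 -> legal
(2,4): flips 2 -> legal
(2,5): no bracket -> illegal
(3,2): no bracket -> illegal
(3,5): no bracket -> illegal
(4,1): no bracket -> illegal
(4,5): no bracket -> illegal
(5,1): no bracket -> illegal
(5,3): no bracket -> illegal
(5,4): no bracket -> illegal
(6,1): no bracket -> illegal
(6,2): flips 1 -> legal
(6,3): no bracket -> illegal

Answer: (2,2) (2,4) (6,2)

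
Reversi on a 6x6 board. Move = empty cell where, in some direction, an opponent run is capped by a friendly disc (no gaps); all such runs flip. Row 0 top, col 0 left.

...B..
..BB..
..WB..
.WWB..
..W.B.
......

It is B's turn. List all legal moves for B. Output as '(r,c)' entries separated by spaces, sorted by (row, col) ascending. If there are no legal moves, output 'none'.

Answer: (1,1) (2,1) (3,0) (4,0) (4,1) (5,1) (5,2)

Derivation:
(1,1): flips 1 -> legal
(2,0): no bracket -> illegal
(2,1): flips 1 -> legal
(3,0): flips 2 -> legal
(4,0): flips 2 -> legal
(4,1): flips 1 -> legal
(4,3): no bracket -> illegal
(5,1): flips 1 -> legal
(5,2): flips 3 -> legal
(5,3): no bracket -> illegal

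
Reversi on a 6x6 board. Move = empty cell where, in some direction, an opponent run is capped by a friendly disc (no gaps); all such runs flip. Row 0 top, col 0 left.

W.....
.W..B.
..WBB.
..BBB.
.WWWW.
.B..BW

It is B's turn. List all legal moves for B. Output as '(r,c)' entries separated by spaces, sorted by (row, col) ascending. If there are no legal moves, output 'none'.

Answer: (1,2) (2,1) (3,1) (5,0) (5,2) (5,3)

Derivation:
(0,1): no bracket -> illegal
(0,2): no bracket -> illegal
(1,0): no bracket -> illegal
(1,2): flips 1 -> legal
(1,3): no bracket -> illegal
(2,0): no bracket -> illegal
(2,1): flips 1 -> legal
(3,0): no bracket -> illegal
(3,1): flips 1 -> legal
(3,5): no bracket -> illegal
(4,0): no bracket -> illegal
(4,5): no bracket -> illegal
(5,0): flips 1 -> legal
(5,2): flips 2 -> legal
(5,3): flips 1 -> legal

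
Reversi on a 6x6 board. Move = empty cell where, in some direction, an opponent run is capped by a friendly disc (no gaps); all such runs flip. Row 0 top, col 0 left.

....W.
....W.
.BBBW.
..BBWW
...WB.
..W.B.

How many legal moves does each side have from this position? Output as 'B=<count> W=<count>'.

Answer: B=6 W=9

Derivation:
-- B to move --
(0,3): no bracket -> illegal
(0,5): flips 1 -> legal
(1,3): no bracket -> illegal
(1,5): flips 1 -> legal
(2,5): flips 1 -> legal
(4,1): no bracket -> illegal
(4,2): flips 1 -> legal
(4,5): flips 1 -> legal
(5,1): no bracket -> illegal
(5,3): flips 1 -> legal
B mobility = 6
-- W to move --
(1,0): flips 2 -> legal
(1,1): no bracket -> illegal
(1,2): flips 1 -> legal
(1,3): flips 2 -> legal
(2,0): flips 3 -> legal
(3,0): no bracket -> illegal
(3,1): flips 2 -> legal
(4,1): flips 2 -> legal
(4,2): flips 1 -> legal
(4,5): flips 1 -> legal
(5,3): flips 1 -> legal
(5,5): no bracket -> illegal
W mobility = 9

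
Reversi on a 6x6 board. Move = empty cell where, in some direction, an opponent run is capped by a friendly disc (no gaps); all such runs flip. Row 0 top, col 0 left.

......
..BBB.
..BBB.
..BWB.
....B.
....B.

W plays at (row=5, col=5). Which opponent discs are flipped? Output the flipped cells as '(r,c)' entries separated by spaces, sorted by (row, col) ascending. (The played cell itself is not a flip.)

Dir NW: opp run (4,4) capped by W -> flip
Dir N: first cell '.' (not opp) -> no flip
Dir NE: edge -> no flip
Dir W: opp run (5,4), next='.' -> no flip
Dir E: edge -> no flip
Dir SW: edge -> no flip
Dir S: edge -> no flip
Dir SE: edge -> no flip

Answer: (4,4)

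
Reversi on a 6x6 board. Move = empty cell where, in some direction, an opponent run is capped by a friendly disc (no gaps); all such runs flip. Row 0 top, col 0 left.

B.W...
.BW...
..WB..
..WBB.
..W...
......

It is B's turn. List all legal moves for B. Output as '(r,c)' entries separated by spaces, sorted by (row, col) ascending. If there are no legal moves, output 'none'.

Answer: (0,1) (1,3) (2,1) (3,1) (4,1) (5,1)

Derivation:
(0,1): flips 1 -> legal
(0,3): no bracket -> illegal
(1,3): flips 1 -> legal
(2,1): flips 1 -> legal
(3,1): flips 1 -> legal
(4,1): flips 1 -> legal
(4,3): no bracket -> illegal
(5,1): flips 1 -> legal
(5,2): no bracket -> illegal
(5,3): no bracket -> illegal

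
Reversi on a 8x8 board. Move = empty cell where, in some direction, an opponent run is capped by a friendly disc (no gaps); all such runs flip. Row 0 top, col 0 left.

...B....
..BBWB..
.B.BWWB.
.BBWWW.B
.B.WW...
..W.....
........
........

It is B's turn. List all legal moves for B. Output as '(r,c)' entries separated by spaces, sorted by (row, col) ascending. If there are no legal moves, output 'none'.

Answer: (0,5) (3,6) (4,2) (4,5) (4,6) (5,3) (5,4) (6,3)

Derivation:
(0,4): no bracket -> illegal
(0,5): flips 1 -> legal
(1,6): no bracket -> illegal
(2,2): no bracket -> illegal
(3,6): flips 5 -> legal
(4,2): flips 2 -> legal
(4,5): flips 3 -> legal
(4,6): flips 2 -> legal
(5,1): no bracket -> illegal
(5,3): flips 4 -> legal
(5,4): flips 1 -> legal
(5,5): no bracket -> illegal
(6,1): no bracket -> illegal
(6,2): no bracket -> illegal
(6,3): flips 1 -> legal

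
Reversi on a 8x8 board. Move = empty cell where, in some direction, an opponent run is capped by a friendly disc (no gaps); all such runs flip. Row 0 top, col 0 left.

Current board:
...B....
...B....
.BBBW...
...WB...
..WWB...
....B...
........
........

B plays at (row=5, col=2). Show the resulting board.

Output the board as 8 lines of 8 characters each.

Answer: ...B....
...B....
.BBBW...
...WB...
..WBB...
..B.B...
........
........

Derivation:
Place B at (5,2); scan 8 dirs for brackets.
Dir NW: first cell '.' (not opp) -> no flip
Dir N: opp run (4,2), next='.' -> no flip
Dir NE: opp run (4,3) capped by B -> flip
Dir W: first cell '.' (not opp) -> no flip
Dir E: first cell '.' (not opp) -> no flip
Dir SW: first cell '.' (not opp) -> no flip
Dir S: first cell '.' (not opp) -> no flip
Dir SE: first cell '.' (not opp) -> no flip
All flips: (4,3)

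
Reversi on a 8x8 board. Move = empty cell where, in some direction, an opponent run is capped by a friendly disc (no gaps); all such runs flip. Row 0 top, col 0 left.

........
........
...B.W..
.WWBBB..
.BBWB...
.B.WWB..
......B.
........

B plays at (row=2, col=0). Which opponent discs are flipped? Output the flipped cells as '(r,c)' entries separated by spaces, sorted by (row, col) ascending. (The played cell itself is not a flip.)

Answer: (3,1)

Derivation:
Dir NW: edge -> no flip
Dir N: first cell '.' (not opp) -> no flip
Dir NE: first cell '.' (not opp) -> no flip
Dir W: edge -> no flip
Dir E: first cell '.' (not opp) -> no flip
Dir SW: edge -> no flip
Dir S: first cell '.' (not opp) -> no flip
Dir SE: opp run (3,1) capped by B -> flip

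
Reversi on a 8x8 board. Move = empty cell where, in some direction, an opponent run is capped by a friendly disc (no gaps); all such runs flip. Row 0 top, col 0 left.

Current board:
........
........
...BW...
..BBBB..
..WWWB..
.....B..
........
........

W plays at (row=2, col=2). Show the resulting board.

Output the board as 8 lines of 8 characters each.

Answer: ........
........
..WWW...
..WWBB..
..WWWB..
.....B..
........
........

Derivation:
Place W at (2,2); scan 8 dirs for brackets.
Dir NW: first cell '.' (not opp) -> no flip
Dir N: first cell '.' (not opp) -> no flip
Dir NE: first cell '.' (not opp) -> no flip
Dir W: first cell '.' (not opp) -> no flip
Dir E: opp run (2,3) capped by W -> flip
Dir SW: first cell '.' (not opp) -> no flip
Dir S: opp run (3,2) capped by W -> flip
Dir SE: opp run (3,3) capped by W -> flip
All flips: (2,3) (3,2) (3,3)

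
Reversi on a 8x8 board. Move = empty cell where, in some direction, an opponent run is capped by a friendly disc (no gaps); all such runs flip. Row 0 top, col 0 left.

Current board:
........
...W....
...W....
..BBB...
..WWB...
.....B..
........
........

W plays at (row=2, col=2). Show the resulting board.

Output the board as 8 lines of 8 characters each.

Answer: ........
...W....
..WW....
..WBB...
..WWB...
.....B..
........
........

Derivation:
Place W at (2,2); scan 8 dirs for brackets.
Dir NW: first cell '.' (not opp) -> no flip
Dir N: first cell '.' (not opp) -> no flip
Dir NE: first cell 'W' (not opp) -> no flip
Dir W: first cell '.' (not opp) -> no flip
Dir E: first cell 'W' (not opp) -> no flip
Dir SW: first cell '.' (not opp) -> no flip
Dir S: opp run (3,2) capped by W -> flip
Dir SE: opp run (3,3) (4,4) (5,5), next='.' -> no flip
All flips: (3,2)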